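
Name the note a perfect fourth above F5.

Counting four letter names up from F lands on B.
A perfect fourth is 5 semitones; 5 semitones up from F5 gives Bb5.

Bb5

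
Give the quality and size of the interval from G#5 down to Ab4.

Descending from G#5 to Ab4 is the same interval as ascending Ab4 to G#5.
A to G spans seven letter names (A-B-C-D-E-F-G) — that makes it a seventh of some quality.
A major seventh would be 11 semitones; Ab4 to G#5 is 12, one semitone wider, so the interval is augmented.

augmented seventh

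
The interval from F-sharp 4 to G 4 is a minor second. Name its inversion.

Interval numbers invert to sum to nine: 2 + 7 = 9, so a second inverts to a seventh.
And minor becomes major under inversion, so we get a major seventh.

major seventh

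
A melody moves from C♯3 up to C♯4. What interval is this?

C to C is the same letter name, plus an octave: an octave.
Counting semitones, C#3→C#4 is 12, which is the perfect octave.

perfect octave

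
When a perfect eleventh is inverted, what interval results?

P5

First reduce the compound perfect eleventh to its simple form, a perfect fourth.
Interval numbers invert to sum to nine: 4 + 5 = 9, so a fourth inverts to a fifth.
The quality also flips — perfect stays perfect — giving a perfect fifth.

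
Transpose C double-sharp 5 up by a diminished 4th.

Counting four letter names up from C lands on F.
A diminished fourth spans 4 semitones, so from C##5 the target pitch is F#5.

F sharp 5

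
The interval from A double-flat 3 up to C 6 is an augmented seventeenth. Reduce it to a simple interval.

augmented third

Subtracting seven from the interval number removes an octave: 17 − 14 = 3.
That makes an augmented seventeenth a compound augmented third — 2 octaves plus an augmented third.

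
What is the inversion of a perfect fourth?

The rule of nine gives the new number: 9 − 4 = 5, so a fourth becomes a fifth.
The quality also flips — perfect stays perfect — giving a perfect fifth.

P5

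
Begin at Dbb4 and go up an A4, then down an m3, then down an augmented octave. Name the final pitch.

Dbb4 up an augmented fourth → Gb4 (6 semitones).
Gb4 down a minor third → Eb4 (3 semitones).
Down an augmented octave from Eb4: Ebb3 (13 semitones down).

Ebb3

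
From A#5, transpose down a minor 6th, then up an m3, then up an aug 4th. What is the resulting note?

Down a minor sixth from A#5: C##5 (8 semitones down).
C##5 up a minor third → E#5 (3 semitones).
E#5 up an augmented fourth → A##5 (6 semitones).

A##5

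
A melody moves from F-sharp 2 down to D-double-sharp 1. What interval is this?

d10

Descending from F#2 to D##1 is the same interval as ascending D##1 to F#2.
D to F spans three letter names (D-E-F), plus an octave — that makes it a tenth of some quality.
A major tenth would be 16 semitones; D##1 to F#2 is 14, two semitones narrower, so the interval is diminished.
(Equivalently, a compound diminished third: a diminished third plus an octave.)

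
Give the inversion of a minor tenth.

First reduce the compound minor tenth to its simple form, a minor third.
Interval numbers invert to sum to nine: 3 + 6 = 9, so a third inverts to a sixth.
Quality inverts too: minor becomes major. That makes the inversion a major sixth.

major sixth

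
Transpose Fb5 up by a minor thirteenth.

The thirteenth's letter: F up six letter names plus an octave → D.
Moving 20 semitones up from Fb5 (the size of a minor thirteenth) reaches Dbb7.

Dbb7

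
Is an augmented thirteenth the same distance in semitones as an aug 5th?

No

An augmented thirteenth spans 22 semitones; an augmented fifth spans 8 semitones. They differ by 14.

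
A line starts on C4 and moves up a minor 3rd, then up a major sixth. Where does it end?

Up a minor third from C4: Eb4 (3 semitones up).
A major sixth up from Eb4 is C5.

C5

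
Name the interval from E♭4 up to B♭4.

E to B spans five letter names (E-F-G-A-B) — that makes it a fifth of some quality.
The perfect fifth spans 7 semitones, and Eb4 to Bb4 is exactly 7 semitones — so this is a perfect fifth.

perfect fifth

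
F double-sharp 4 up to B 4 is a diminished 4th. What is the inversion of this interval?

Inverted interval numbers add to nine, so a fourth pairs with a fifth (4 + 5 = 9).
And diminished becomes augmented under inversion, so we get an augmented fifth.

augmented fifth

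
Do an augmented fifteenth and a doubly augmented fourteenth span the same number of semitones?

Yes

Both span 25 semitones: an augmented fifteenth and a doubly augmented fourteenth are the same chromatic distance.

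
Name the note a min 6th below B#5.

The sixth takes the letter from B down to D.
A minor sixth is 8 semitones; 8 semitones down from B#5 gives D##5.

D##5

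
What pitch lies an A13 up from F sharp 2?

D double-sharp 4

The thirteenth's letter: F up six letter names plus an octave → D.
Moving 22 semitones up from F#2 (the size of an augmented thirteenth) reaches D##4.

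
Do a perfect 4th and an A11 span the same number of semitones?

No

A perfect fourth spans 5 semitones; an augmented eleventh spans 18 semitones. They differ by 13.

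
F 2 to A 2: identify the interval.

F to A spans three letter names (F-G-A), so the interval is some kind of third.
Counting semitones, F2→A2 is 4, which is the major third.

major third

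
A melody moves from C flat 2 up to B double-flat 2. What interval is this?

C to B spans seven letter names (C-D-E-F-G-A-B) — that makes it a seventh of some quality.
At 10 semitones, Cb2→Bbb2 falls one short of a major seventh: minor.

m7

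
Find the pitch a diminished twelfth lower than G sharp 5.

C double-sharp 4

Counting five letter names plus an octave down from G lands on C.
A diminished twelfth is 18 semitones; 18 semitones down from G#5 gives C##4.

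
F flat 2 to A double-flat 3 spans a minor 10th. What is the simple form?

m3

Each octave removed subtracts seven from the number: 10 − 7 = 3.
Quality carries through unchanged, so the simple form is a minor third.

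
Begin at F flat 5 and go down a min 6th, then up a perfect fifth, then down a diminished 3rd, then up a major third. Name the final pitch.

E sharp 5

A minor sixth down from Fb5 is Ab4.
Ab4 up a perfect fifth → Eb5 (7 semitones).
Eb5 down a diminished third → C#5 (2 semitones).
C#5 up a major third → E#5 (4 semitones).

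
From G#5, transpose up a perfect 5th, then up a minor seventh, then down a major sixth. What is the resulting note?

E6

Up a perfect fifth from G#5: D#6 (7 semitones up).
D#6 up a minor seventh → C#7 (10 semitones).
A major sixth down from C#7 is E6.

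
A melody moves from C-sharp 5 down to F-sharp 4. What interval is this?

Descending from C#5 to F#4 is the same interval as ascending F#4 to C#5.
F to C spans five letter names (F-G-A-B-C) — that makes it a fifth of some quality.
F#4 to C#5 is 7 semitones, matching the perfect fifth exactly, so the quality is perfect.

perfect 5th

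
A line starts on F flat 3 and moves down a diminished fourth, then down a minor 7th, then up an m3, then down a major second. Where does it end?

Down a diminished fourth from Fb3: C3 (4 semitones down).
C3 down a minor seventh → D2 (10 semitones).
A minor third up from D2 is F2.
Down a major second from F2: Eb2 (2 semitones down).

E flat 2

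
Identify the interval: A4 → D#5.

A to D spans four letter names (A-B-C-D): a fourth.
A perfect fourth would be 5 semitones; A4 to D#5 is 6, one semitone wider, so the interval is augmented.

augmented fourth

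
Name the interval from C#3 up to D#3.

major second

C to D spans two letter names (C-D), so the interval is some kind of second.
C#3 to D#3 is 2 semitones, matching the major second exactly, so the quality is major.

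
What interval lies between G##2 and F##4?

minor 14th

G to F spans seven letter names (G-A-B-C-D-E-F), plus an octave — that makes it a fourteenth of some quality.
A major fourteenth would be 23 semitones, but G##2 to F##4 is 22 — one semitone narrower, making it a minor fourteenth.
(Equivalently, a compound minor seventh: a minor seventh plus an octave.)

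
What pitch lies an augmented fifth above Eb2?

The fifth takes the letter from E up to B.
An augmented fifth is 8 semitones; 8 semitones up from Eb2 gives B2.

B2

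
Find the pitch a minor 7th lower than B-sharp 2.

Counting seven letter names down from B lands on C.
Moving 10 semitones down from B#2 (the size of a minor seventh) reaches C##2.

C-double-sharp 2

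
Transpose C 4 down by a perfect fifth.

Five letter names down from C: F.
A perfect fifth is 7 semitones; 7 semitones down from C4 gives F3.

F 3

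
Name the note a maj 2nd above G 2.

Two letter names up from G: A.
A major second spans 2 semitones, so from G2 the target pitch is A2.

A 2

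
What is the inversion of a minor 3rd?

major sixth

Inverted interval numbers add to nine, so a third pairs with a sixth (3 + 6 = 9).
Quality inverts too: minor becomes major. That makes the inversion a major sixth.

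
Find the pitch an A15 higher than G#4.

A fifteenth keeps the letter name G, two octaves up from G.
An augmented fifteenth is 25 semitones; 25 semitones up from G#4 gives G##6.

G##6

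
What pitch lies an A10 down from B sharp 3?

Three letters down from B (plus an octave) reaches G.
An augmented tenth spans 17 semitones, so from B#3 the target pitch is G2.

G 2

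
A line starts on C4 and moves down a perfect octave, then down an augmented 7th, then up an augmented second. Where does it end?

Eb2

Down a perfect octave from C4: C3 (12 semitones down).
An augmented seventh down from C3 is Dbb2.
An augmented second up from Dbb2 is Eb2.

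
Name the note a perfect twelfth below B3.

The twelfth's letter: B down five letter names plus an octave → E.
Moving 19 semitones down from B3 (the size of a perfect twelfth) reaches E2.

E2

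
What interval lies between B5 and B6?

P8

B to B is the same letter name, plus an octave, so the interval is some kind of octave.
Counting semitones, B5→B6 is 12, which is the perfect octave.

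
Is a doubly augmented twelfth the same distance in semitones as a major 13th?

Yes

A doubly augmented twelfth spans 21 semitones, and a major thirteenth also spans 21 semitones — they're enharmonic.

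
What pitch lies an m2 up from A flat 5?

Two letter names up from A: B.
A minor second spans 1 semitone, so from Ab5 the target pitch is Bbb5.

B double-flat 5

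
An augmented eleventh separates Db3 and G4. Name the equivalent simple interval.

augmented fourth

Each octave removed subtracts seven from the number: 11 − 7 = 4.
That makes an augmented eleventh a compound augmented fourth — an octave plus an augmented fourth.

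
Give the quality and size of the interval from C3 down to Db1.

M14

Descending from C3 to Db1 is the same interval as ascending Db1 to C3.
D to C spans seven letter names (D-E-F-G-A-B-C), plus an octave: a fourteenth.
Counting semitones, Db1→C3 is 23, which is the major fourteenth.
(Equivalently, a compound major seventh: a major seventh plus an octave.)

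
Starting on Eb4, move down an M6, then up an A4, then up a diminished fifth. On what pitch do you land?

A major sixth down from Eb4 is Gb3.
An augmented fourth up from Gb3 is C4.
C4 up a diminished fifth → Gb4 (6 semitones).

Gb4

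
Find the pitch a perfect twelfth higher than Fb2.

Cb4

Counting five letter names plus an octave up from F lands on C.
A perfect twelfth spans 19 semitones, so from Fb2 the target pitch is Cb4.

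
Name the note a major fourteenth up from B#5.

A##7

The fourteenth's letter: B up seven letter names plus an octave → A.
A major fourteenth spans 23 semitones, so from B#5 the target pitch is A##7.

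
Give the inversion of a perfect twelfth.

First reduce the compound perfect twelfth to its simple form, a perfect fifth.
Interval numbers invert to sum to nine: 5 + 4 = 9, so a fifth inverts to a fourth.
And perfect stays perfect under inversion, so we get a perfect fourth.

perfect 4th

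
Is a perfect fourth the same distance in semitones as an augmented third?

Yes

A perfect fourth = 5 semitones = an augmented third; enharmonically equal.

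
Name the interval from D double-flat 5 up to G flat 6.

augmented 11th

D to G spans four letter names (D-E-F-G), plus an octave — that makes it an eleventh of some quality.
Dbb5 to Gb6 spans 18 semitones — one semitone wider than the perfect eleventh (17) — giving an augmented eleventh.
(Equivalently, a compound augmented fourth: an augmented fourth plus an octave.)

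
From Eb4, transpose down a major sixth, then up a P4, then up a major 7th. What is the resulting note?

Down a major sixth from Eb4: Gb3 (9 semitones down).
Gb3 up a perfect fourth → Cb4 (5 semitones).
Cb4 up a major seventh → Bb4 (11 semitones).

Bb4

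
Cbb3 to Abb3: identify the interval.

C to A spans six letter names (C-D-E-F-G-A): a sixth.
The major sixth spans 9 semitones, and Cbb3 to Abb3 is exactly 9 semitones — so this is a major sixth.

major 6th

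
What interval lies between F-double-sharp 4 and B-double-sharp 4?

A4

F to B spans four letter names (F-G-A-B) — that makes it a fourth of some quality.
A perfect fourth would be 5 semitones; F##4 to B##4 is 6, one semitone wider, so the interval is augmented.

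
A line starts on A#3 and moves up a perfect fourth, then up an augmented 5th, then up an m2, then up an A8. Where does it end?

A perfect fourth up from A#3 is D#4.
Up an augmented fifth from D#4: A##4 (8 semitones up).
A minor second up from A##4 is B#4.
Up an augmented octave from B#4: B##5 (13 semitones up).

B##5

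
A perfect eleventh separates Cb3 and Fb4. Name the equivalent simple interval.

perfect fourth

Subtracting seven from the interval number removes an octave: 11 − 7 = 4.
That makes a perfect eleventh a compound perfect fourth — an octave plus a perfect fourth.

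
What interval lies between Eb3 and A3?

augmented fourth

E to A spans four letter names (E-F-G-A) — that makes it a fourth of some quality.
The perfect fourth is 5 semitones; here we have 6, one semitone wider: augmented.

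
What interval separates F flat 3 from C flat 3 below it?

Descending from Fb3 to Cb3 is the same interval as ascending Cb3 to Fb3.
C to F spans four letter names (C-D-E-F), so the interval is some kind of fourth.
The perfect fourth spans 5 semitones, and Cb3 to Fb3 is exactly 5 semitones — so this is a perfect fourth.

perfect fourth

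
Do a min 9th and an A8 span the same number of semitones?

A minor ninth = 13 semitones = an augmented octave; enharmonically equal.

Yes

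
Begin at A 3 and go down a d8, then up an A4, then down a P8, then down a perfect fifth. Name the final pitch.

Down a diminished octave from A3: A#2 (11 semitones down).
A#2 up an augmented fourth → D##3 (6 semitones).
A perfect octave down from D##3 is D##2.
Down a perfect fifth from D##2: G##1 (7 semitones down).

G double-sharp 1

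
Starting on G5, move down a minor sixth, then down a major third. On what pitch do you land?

A minor sixth down from G5 is B4.
Down a major third from B4: G4 (4 semitones down).

G4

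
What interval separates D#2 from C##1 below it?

Descending from D#2 to C##1 is the same interval as ascending C##1 to D#2.
C to D spans two letter names (C-D), plus an octave: a ninth.
At 13 semitones, C##1→D#2 falls one short of a major ninth: minor.
(Equivalently, a compound minor second: a minor second plus an octave.)

m9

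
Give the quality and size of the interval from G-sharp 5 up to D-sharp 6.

G to D spans five letter names (G-A-B-C-D), so the interval is some kind of fifth.
The perfect fifth spans 7 semitones, and G#5 to D#6 is exactly 7 semitones — so this is a perfect fifth.

P5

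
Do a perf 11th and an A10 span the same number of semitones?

A perfect eleventh = 17 semitones = an augmented tenth; enharmonically equal.

Yes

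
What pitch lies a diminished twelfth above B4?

The twelfth's letter: B up five letter names plus an octave → F.
A diminished twelfth is 18 semitones; 18 semitones up from B4 gives F6.

F6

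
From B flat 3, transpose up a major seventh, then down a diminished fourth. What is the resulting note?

Up a major seventh from Bb3: A4 (11 semitones up).
A4 down a diminished fourth → E#4 (4 semitones).

E sharp 4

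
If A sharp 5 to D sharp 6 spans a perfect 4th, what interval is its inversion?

P5

The rule of nine gives the new number: 9 − 4 = 5, so a fourth becomes a fifth.
And perfect stays perfect under inversion, so we get a perfect fifth.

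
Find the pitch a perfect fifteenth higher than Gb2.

For a fifteenth the letter name doesn't change: still G, two octaves up.
A perfect fifteenth is 24 semitones; 24 semitones up from Gb2 gives Gb4.

Gb4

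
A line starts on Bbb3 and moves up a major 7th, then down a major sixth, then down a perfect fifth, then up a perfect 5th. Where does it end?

A major seventh up from Bbb3 is Ab4.
Down a major sixth from Ab4: Cb4 (9 semitones down).
Cb4 down a perfect fifth → Fb3 (7 semitones).
Up a perfect fifth from Fb3: Cb4 (7 semitones up).

Cb4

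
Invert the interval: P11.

P5

First reduce the compound perfect eleventh to its simple form, a perfect fourth.
Interval numbers invert to sum to nine: 4 + 5 = 9, so a fourth inverts to a fifth.
Quality inverts too: perfect stays perfect. That makes the inversion a perfect fifth.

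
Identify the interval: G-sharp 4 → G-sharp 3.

Descending from G#4 to G#3 is the same interval as ascending G#3 to G#4.
G to G is the same letter name, plus an octave — that makes it an octave of some quality.
The perfect octave spans 12 semitones, and G#3 to G#4 is exactly 12 semitones — so this is a perfect octave.

perfect 8th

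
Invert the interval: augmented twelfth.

First reduce the compound augmented twelfth to its simple form, an augmented fifth.
Interval numbers invert to sum to nine: 5 + 4 = 9, so a fifth inverts to a fourth.
And augmented becomes diminished under inversion, so we get a diminished fourth.

diminished fourth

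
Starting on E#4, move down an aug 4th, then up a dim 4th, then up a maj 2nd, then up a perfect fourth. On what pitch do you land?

Down an augmented fourth from E#4: B3 (6 semitones down).
B3 up a diminished fourth → Eb4 (4 semitones).
Up a major second from Eb4: F4 (2 semitones up).
Up a perfect fourth from F4: Bb4 (5 semitones up).

Bb4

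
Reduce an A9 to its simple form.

augmented 2nd

Each octave removed subtracts seven from the number: 9 − 7 = 2.
So an augmented ninth is an octave plus an augmented second. The quality is unchanged.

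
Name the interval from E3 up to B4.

perfect twelfth

E to B spans five letter names (E-F-G-A-B), plus an octave, so the interval is some kind of twelfth.
The perfect twelfth spans 19 semitones, and E3 to B4 is exactly 19 semitones — so this is a perfect twelfth.
(Equivalently, a compound perfect fifth: a perfect fifth plus an octave.)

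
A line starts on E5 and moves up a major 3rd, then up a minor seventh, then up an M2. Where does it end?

A major third up from E5 is G#5.
Up a minor seventh from G#5: F#6 (10 semitones up).
Up a major second from F#6: G#6 (2 semitones up).

G#6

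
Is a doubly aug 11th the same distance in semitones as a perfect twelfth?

Yes

A doubly augmented eleventh = 19 semitones = a perfect twelfth; enharmonically equal.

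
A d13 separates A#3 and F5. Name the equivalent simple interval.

Take out an octave (7 from the number): 13 − 7 = 6.
Quality carries through unchanged, so the simple form is a diminished sixth.

diminished sixth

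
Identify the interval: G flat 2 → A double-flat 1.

M7

Descending from Gb2 to Abb1 is the same interval as ascending Abb1 to Gb2.
A to G spans seven letter names (A-B-C-D-E-F-G): a seventh.
Abb1 to Gb2 is 11 semitones, matching the major seventh exactly, so the quality is major.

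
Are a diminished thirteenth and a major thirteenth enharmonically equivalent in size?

No

19 semitones (diminished thirteenth) vs 21 semitones (major thirteenth): not equal.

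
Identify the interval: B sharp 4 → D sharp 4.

Descending from B#4 to D#4 is the same interval as ascending D#4 to B#4.
D to B spans six letter names (D-E-F-G-A-B) — that makes it a sixth of some quality.
The major sixth spans 9 semitones, and D#4 to B#4 is exactly 9 semitones — so this is a major sixth.

major sixth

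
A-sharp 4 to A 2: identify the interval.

Descending from A#4 to A2 is the same interval as ascending A2 to A#4.
A to A is the same letter name, plus 2 octaves: a fifteenth.
A perfect fifteenth would be 24 semitones; A2 to A#4 is 25, one semitone wider, so the interval is augmented.
(Equivalently, a compound augmented octave: an augmented octave plus an octave.)

A15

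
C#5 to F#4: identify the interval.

Descending from C#5 to F#4 is the same interval as ascending F#4 to C#5.
F to C spans five letter names (F-G-A-B-C) — that makes it a fifth of some quality.
The perfect fifth spans 7 semitones, and F#4 to C#5 is exactly 7 semitones — so this is a perfect fifth.

perfect fifth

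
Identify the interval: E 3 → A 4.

E to A spans four letter names (E-F-G-A), plus an octave, so the interval is some kind of eleventh.
E3 to A4 is 17 semitones, matching the perfect eleventh exactly, so the quality is perfect.
(Equivalently, a compound perfect fourth: a perfect fourth plus an octave.)

perfect 11th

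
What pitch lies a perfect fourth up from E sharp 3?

Counting four letter names up from E lands on A.
A perfect fourth is 5 semitones; 5 semitones up from E#3 gives A#3.

A sharp 3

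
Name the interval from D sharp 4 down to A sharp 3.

P4

Descending from D#4 to A#3 is the same interval as ascending A#3 to D#4.
A to D spans four letter names (A-B-C-D), so the interval is some kind of fourth.
A#3 to D#4 is 5 semitones, matching the perfect fourth exactly, so the quality is perfect.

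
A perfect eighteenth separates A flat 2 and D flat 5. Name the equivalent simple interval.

perfect fourth

Subtracting seven from the interval number removes an octave: 18 − 14 = 4.
So a perfect eighteenth is 2 octaves plus a perfect fourth. The quality is unchanged.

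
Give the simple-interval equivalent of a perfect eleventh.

P4

Subtracting seven from the interval number removes an octave: 11 − 7 = 4.
That makes a perfect eleventh a compound perfect fourth — an octave plus a perfect fourth.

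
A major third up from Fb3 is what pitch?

Three letter names up from F: A.
A major third is 4 semitones; 4 semitones up from Fb3 gives Ab3.

Ab3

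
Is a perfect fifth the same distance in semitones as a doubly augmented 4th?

Both span 7 semitones: a perfect fifth and a doubly augmented fourth are the same chromatic distance.

Yes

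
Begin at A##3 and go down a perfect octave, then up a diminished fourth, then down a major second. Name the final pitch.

C#3

A##3 down a perfect octave → A##2 (12 semitones).
A##2 up a diminished fourth → D#3 (4 semitones).
Down a major second from D#3: C#3 (2 semitones down).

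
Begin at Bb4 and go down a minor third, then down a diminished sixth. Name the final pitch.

Bb4 down a minor third → G4 (3 semitones).
G4 down a diminished sixth → B#3 (7 semitones).

B#3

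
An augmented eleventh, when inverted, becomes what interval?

diminished fifth

First reduce the compound augmented eleventh to its simple form, an augmented fourth.
Inverted interval numbers add to nine, so a fourth pairs with a fifth (4 + 5 = 9).
And augmented becomes diminished under inversion, so we get a diminished fifth.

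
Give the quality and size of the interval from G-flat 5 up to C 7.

A11

G to C spans four letter names (G-A-B-C), plus an octave: an eleventh.
A perfect eleventh would be 17 semitones; Gb5 to C7 is 18, one semitone wider, so the interval is augmented.
(Equivalently, a compound augmented fourth: an augmented fourth plus an octave.)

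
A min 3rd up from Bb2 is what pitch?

Db3

The third takes the letter from B up to D.
A minor third spans 3 semitones, so from Bb2 the target pitch is Db3.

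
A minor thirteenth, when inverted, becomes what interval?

First reduce the compound minor thirteenth to its simple form, a minor sixth.
The rule of nine gives the new number: 9 − 6 = 3, so a sixth becomes a third.
The quality also flips — minor becomes major — giving a major third.

M3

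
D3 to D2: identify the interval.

perfect octave

Descending from D3 to D2 is the same interval as ascending D2 to D3.
D to D is the same letter name, plus an octave: an octave.
Counting semitones, D2→D3 is 12, which is the perfect octave.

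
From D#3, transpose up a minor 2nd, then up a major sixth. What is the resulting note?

D#3 up a minor second → E3 (1 semitone).
E3 up a major sixth → C#4 (9 semitones).

C#4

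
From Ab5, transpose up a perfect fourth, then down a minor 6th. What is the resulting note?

F5

A perfect fourth up from Ab5 is Db6.
Db6 down a minor sixth → F5 (8 semitones).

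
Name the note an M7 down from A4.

The seventh takes the letter from A down to B.
Moving 11 semitones down from A4 (the size of a major seventh) reaches Bb3.

Bb3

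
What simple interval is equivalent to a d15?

diminished 8th

Each octave removed subtracts seven from the number: 15 − 7 = 8.
That makes a diminished fifteenth a compound diminished octave — an octave plus a diminished octave.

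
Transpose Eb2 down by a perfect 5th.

Five letter names down from E: A.
A perfect fifth is 7 semitones; 7 semitones down from Eb2 gives Ab1.

Ab1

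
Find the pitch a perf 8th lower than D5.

D4

The letter stays D (same as the start), shifted an octave down.
A perfect octave is 12 semitones; 12 semitones down from D5 gives D4.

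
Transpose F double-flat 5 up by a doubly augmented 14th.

Counting seven letter names plus an octave up from F lands on E.
Moving 25 semitones up from Fbb5 (the size of a doubly augmented fourteenth) reaches E7.

E 7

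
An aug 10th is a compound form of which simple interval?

A3

Subtracting seven from the interval number removes an octave: 10 − 7 = 3.
Quality carries through unchanged, so the simple form is an augmented third.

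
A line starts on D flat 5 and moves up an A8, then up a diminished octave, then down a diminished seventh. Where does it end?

Db5 up an augmented octave → D6 (13 semitones).
D6 up a diminished octave → Db7 (11 semitones).
Db7 down a diminished seventh → E6 (9 semitones).

E 6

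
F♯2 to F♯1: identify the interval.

Descending from F#2 to F#1 is the same interval as ascending F#1 to F#2.
F to F is the same letter name, plus an octave — that makes it an octave of some quality.
The perfect octave spans 12 semitones, and F#1 to F#2 is exactly 12 semitones — so this is a perfect octave.

perfect octave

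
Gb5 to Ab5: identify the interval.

major second

G to A spans two letter names (G-A), so the interval is some kind of second.
Counting semitones, Gb5→Ab5 is 2, which is the major second.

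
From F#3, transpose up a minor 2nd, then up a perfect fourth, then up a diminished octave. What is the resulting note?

Cb5

Up a minor second from F#3: G3 (1 semitone up).
G3 up a perfect fourth → C4 (5 semitones).
C4 up a diminished octave → Cb5 (11 semitones).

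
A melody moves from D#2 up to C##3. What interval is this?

D to C spans seven letter names (D-E-F-G-A-B-C): a seventh.
D#2 to C##3 is 11 semitones, matching the major seventh exactly, so the quality is major.

major 7th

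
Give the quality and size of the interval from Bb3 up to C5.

B to C spans two letter names (B-C), plus an octave — that makes it a ninth of some quality.
The major ninth spans 14 semitones, and Bb3 to C5 is exactly 14 semitones — so this is a major ninth.
(Equivalently, a compound major second: a major second plus an octave.)

major ninth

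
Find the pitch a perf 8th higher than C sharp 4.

C sharp 5

The letter stays C (same as the start), shifted an octave up.
A perfect octave is 12 semitones; 12 semitones up from C#4 gives C#5.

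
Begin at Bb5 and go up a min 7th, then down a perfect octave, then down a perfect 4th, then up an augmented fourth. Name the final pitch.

A5

Up a minor seventh from Bb5: Ab6 (10 semitones up).
Down a perfect octave from Ab6: Ab5 (12 semitones down).
Ab5 down a perfect fourth → Eb5 (5 semitones).
Up an augmented fourth from Eb5: A5 (6 semitones up).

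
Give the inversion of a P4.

Inverted interval numbers add to nine, so a fourth pairs with a fifth (4 + 5 = 9).
And perfect stays perfect under inversion, so we get a perfect fifth.

P5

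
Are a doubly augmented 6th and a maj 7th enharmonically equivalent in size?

Yes

A doubly augmented sixth = 11 semitones = a major seventh; enharmonically equal.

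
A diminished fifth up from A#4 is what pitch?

E5

Counting five letter names up from A lands on E.
A diminished fifth spans 6 semitones, so from A#4 the target pitch is E5.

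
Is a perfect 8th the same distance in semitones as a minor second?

A perfect octave spans 12 semitones; a minor second spans 1 semitone. They differ by 11.

No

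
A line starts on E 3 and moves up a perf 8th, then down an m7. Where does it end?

Up a perfect octave from E3: E4 (12 semitones up).
Down a minor seventh from E4: F#3 (10 semitones down).

F sharp 3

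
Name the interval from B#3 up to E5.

diminished eleventh

B to E spans four letter names (B-C-D-E), plus an octave: an eleventh.
The perfect eleventh is 17 semitones; here we have 16, one semitone narrower: diminished.
(Equivalently, a compound diminished fourth: a diminished fourth plus an octave.)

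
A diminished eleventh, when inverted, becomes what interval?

augmented 5th

First reduce the compound diminished eleventh to its simple form, a diminished fourth.
The rule of nine gives the new number: 9 − 4 = 5, so a fourth becomes a fifth.
And diminished becomes augmented under inversion, so we get an augmented fifth.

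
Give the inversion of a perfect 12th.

P4

First reduce the compound perfect twelfth to its simple form, a perfect fifth.
The rule of nine gives the new number: 9 − 5 = 4, so a fifth becomes a fourth.
The quality also flips — perfect stays perfect — giving a perfect fourth.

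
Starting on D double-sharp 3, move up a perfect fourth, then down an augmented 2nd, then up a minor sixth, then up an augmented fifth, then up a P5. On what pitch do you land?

E sharp 5

A perfect fourth up from D##3 is G##3.
An augmented second down from G##3 is F#3.
Up a minor sixth from F#3: D4 (8 semitones up).
Up an augmented fifth from D4: A#4 (8 semitones up).
Up a perfect fifth from A#4: E#5 (7 semitones up).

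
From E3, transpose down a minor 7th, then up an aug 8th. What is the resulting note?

A minor seventh down from E3 is F#2.
Up an augmented octave from F#2: F##3 (13 semitones up).

F##3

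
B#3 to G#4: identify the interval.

B to G spans six letter names (B-C-D-E-F-G) — that makes it a sixth of some quality.
A major sixth would be 9 semitones, but B#3 to G#4 is 8 — one semitone narrower, making it a minor sixth.

minor sixth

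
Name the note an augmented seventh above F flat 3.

E 4

Seven letter names up from F: E.
An augmented seventh is 12 semitones; 12 semitones up from Fb3 gives E4.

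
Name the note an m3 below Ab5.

F5

Counting three letter names down from A lands on F.
A minor third spans 3 semitones, so from Ab5 the target pitch is F5.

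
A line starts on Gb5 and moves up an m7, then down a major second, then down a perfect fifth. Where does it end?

Gb5 up a minor seventh → Fb6 (10 semitones).
Fb6 down a major second → Ebb6 (2 semitones).
Down a perfect fifth from Ebb6: Abb5 (7 semitones down).

Abb5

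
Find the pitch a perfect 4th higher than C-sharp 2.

Counting four letter names up from C lands on F.
A perfect fourth is 5 semitones; 5 semitones up from C#2 gives F#2.

F-sharp 2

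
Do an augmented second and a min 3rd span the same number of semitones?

Yes

Both span 3 semitones: an augmented second and a minor third are the same chromatic distance.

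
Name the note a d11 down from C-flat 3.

G 1

The eleventh's letter: C down four letter names plus an octave → G.
Moving 16 semitones down from Cb3 (the size of a diminished eleventh) reaches G1.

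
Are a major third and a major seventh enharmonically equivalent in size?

No

A major third spans 4 semitones; a major seventh spans 11 semitones. They differ by 7.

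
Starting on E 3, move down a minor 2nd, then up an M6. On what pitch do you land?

B sharp 3

E3 down a minor second → D#3 (1 semitone).
A major sixth up from D#3 is B#3.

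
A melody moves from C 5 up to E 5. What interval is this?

major third

C to E spans three letter names (C-D-E), so the interval is some kind of third.
C5 to E5 is 4 semitones, matching the major third exactly, so the quality is major.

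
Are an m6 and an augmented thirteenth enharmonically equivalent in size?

No

8 semitones (minor sixth) vs 22 semitones (augmented thirteenth): not equal.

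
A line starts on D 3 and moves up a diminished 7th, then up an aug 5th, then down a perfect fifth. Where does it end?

C 4

D3 up a diminished seventh → Cb4 (9 semitones).
Up an augmented fifth from Cb4: G4 (8 semitones up).
Down a perfect fifth from G4: C4 (7 semitones down).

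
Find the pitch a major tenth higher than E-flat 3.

Three letters up from E (plus an octave) reaches G.
A major tenth is 16 semitones; 16 semitones up from Eb3 gives G4.

G 4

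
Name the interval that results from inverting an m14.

major second

First reduce the compound minor fourteenth to its simple form, a minor seventh.
The rule of nine gives the new number: 9 − 7 = 2, so a seventh becomes a second.
And minor becomes major under inversion, so we get a major second.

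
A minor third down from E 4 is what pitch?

The third takes the letter from E down to C.
A minor third spans 3 semitones, so from E4 the target pitch is C#4.

C-sharp 4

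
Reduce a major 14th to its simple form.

Each octave removed subtracts seven from the number: 14 − 7 = 7.
So a major fourteenth is an octave plus a major seventh. The quality is unchanged.

M7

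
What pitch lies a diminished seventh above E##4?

The seventh takes the letter from E up to D.
Moving 9 semitones up from E##4 (the size of a diminished seventh) reaches D#5.

D#5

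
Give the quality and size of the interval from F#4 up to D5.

F to D spans six letter names (F-G-A-B-C-D) — that makes it a sixth of some quality.
F#4 to D5 is 8 semitones, a half step short of the major sixth (9), so this is minor.

minor 6th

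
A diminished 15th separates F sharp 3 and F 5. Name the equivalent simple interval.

Take out an octave (7 from the number): 15 − 7 = 8.
So a diminished fifteenth is an octave plus a diminished octave. The quality is unchanged.

diminished octave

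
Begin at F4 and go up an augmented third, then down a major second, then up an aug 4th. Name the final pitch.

Up an augmented third from F4: A#4 (5 semitones up).
Down a major second from A#4: G#4 (2 semitones down).
G#4 up an augmented fourth → C##5 (6 semitones).

C##5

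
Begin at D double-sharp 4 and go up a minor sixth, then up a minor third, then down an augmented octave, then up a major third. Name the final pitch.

F sharp 4

A minor sixth up from D##4 is B#4.
B#4 up a minor third → D#5 (3 semitones).
Down an augmented octave from D#5: D4 (13 semitones down).
Up a major third from D4: F#4 (4 semitones up).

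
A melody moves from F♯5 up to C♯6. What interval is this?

F to C spans five letter names (F-G-A-B-C), so the interval is some kind of fifth.
Counting semitones, F#5→C#6 is 7, which is the perfect fifth.

perfect 5th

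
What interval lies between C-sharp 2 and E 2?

minor third

C to E spans three letter names (C-D-E) — that makes it a third of some quality.
C#2 to E2 is 3 semitones, a half step short of the major third (4), so this is minor.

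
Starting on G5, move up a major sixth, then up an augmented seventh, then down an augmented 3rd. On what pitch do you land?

Up a major sixth from G5: E6 (9 semitones up).
Up an augmented seventh from E6: D##7 (12 semitones up).
Down an augmented third from D##7: B6 (5 semitones down).

B6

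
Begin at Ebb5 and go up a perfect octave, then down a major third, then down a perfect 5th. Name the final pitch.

Ebb5 up a perfect octave → Ebb6 (12 semitones).
A major third down from Ebb6 is Cbb6.
Down a perfect fifth from Cbb6: Fbb5 (7 semitones down).

Fbb5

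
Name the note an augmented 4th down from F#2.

Counting four letter names down from F lands on C.
An augmented fourth is 6 semitones; 6 semitones down from F#2 gives C2.

C2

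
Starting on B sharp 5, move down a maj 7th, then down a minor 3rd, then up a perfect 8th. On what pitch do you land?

Down a major seventh from B#5: C#5 (11 semitones down).
A minor third down from C#5 is A#4.
A#4 up a perfect octave → A#5 (12 semitones).

A sharp 5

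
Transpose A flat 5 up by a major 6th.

F 6

Counting six letter names up from A lands on F.
Moving 9 semitones up from Ab5 (the size of a major sixth) reaches F6.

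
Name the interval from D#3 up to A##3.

augmented 5th

D to A spans five letter names (D-E-F-G-A), so the interval is some kind of fifth.
A perfect fifth would be 7 semitones; D#3 to A##3 is 8, one semitone wider, so the interval is augmented.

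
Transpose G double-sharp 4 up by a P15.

G double-sharp 6

The letter stays G (same as the start), shifted two octaves up.
A perfect fifteenth is 24 semitones; 24 semitones up from G##4 gives G##6.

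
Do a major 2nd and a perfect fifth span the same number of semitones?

A major second spans 2 semitones; a perfect fifth spans 7 semitones. They differ by 5.

No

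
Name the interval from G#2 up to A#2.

M2

G to A spans two letter names (G-A): a second.
Counting semitones, G#2→A#2 is 2, which is the major second.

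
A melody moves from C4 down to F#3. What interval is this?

diminished 5th

Descending from C4 to F#3 is the same interval as ascending F#3 to C4.
F to C spans five letter names (F-G-A-B-C): a fifth.
F#3 to C4 spans 6 semitones — one semitone narrower than the perfect fifth (7) — giving a diminished fifth.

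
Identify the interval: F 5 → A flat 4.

Descending from F5 to Ab4 is the same interval as ascending Ab4 to F5.
A to F spans six letter names (A-B-C-D-E-F), so the interval is some kind of sixth.
Ab4 to F5 is 9 semitones, matching the major sixth exactly, so the quality is major.

M6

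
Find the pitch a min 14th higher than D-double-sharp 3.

Seven letters up from D (plus an octave) reaches C.
A minor fourteenth spans 22 semitones, so from D##3 the target pitch is C##5.

C-double-sharp 5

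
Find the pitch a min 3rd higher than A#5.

Counting three letter names up from A lands on C.
Moving 3 semitones up from A#5 (the size of a minor third) reaches C#6.

C#6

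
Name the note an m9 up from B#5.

C#7

The ninth's letter: B up two letter names plus an octave → C.
Moving 13 semitones up from B#5 (the size of a minor ninth) reaches C#7.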